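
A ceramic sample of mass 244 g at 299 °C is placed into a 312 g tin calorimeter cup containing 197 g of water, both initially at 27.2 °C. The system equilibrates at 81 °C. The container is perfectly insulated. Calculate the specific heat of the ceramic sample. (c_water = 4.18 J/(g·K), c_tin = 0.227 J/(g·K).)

Let T be the final temperature. ΣQ_i = 0:
244×c×(81 − 299) + 197×4.18×(81 − 27.2) + 312×0.227×(81 − 27.2) = 0
-53192 c = -48112
c = -48112/-53192 ≈ 0.9045 J/(g·K)

c ≈ 0.905 J/(g·K)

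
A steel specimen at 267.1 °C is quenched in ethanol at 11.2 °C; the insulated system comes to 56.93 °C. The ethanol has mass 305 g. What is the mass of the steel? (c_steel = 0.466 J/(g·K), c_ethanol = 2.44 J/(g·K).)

m ≈ 347 g

Conservation of energy gives ΣQ = 0:
m×0.466×(56.93 − 267.1) + 305×2.44×(56.93 − 11.2) = 0
-97.94 m = -34032
m = -34032/-97.94 ≈ 347.5 g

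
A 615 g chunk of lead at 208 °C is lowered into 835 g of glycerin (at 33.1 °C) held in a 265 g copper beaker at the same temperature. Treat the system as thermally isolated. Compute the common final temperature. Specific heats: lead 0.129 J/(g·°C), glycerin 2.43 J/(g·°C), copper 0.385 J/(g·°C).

T_f ≈ 39.4 °C

Setting the total heat transfer to zero:
615*0.129*(T − 208) + 835*2.43*(T − 33.1) + 265*0.385*(T − 33.1) = 0
(79.34 + 2029.1 + 102.03) T = 79.34*208 + 2029.1*33.1 + 102.03*33.1
T = 87040/2210.4 ≈ 39.38 °C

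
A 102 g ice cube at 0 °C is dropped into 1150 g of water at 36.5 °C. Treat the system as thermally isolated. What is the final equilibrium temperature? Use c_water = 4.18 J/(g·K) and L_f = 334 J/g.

T_f ≈ 27.0 °C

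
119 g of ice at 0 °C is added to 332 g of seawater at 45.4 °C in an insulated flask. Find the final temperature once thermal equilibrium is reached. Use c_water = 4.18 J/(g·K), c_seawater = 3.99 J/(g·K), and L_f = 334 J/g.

Let T be the final temperature. ΣQ_i = 0:
latent heat to melt: 119·334 = 39746; warm the meltwater: 497.42 T; seawater: 1324.7(T − 45.4)
1822.1 T = 60140 − 39746 = 20394
T ≈ 11.19 °C. Since T > 0 °C, the all-ice-melts assumption holds.

T_f ≈ 11.2 °C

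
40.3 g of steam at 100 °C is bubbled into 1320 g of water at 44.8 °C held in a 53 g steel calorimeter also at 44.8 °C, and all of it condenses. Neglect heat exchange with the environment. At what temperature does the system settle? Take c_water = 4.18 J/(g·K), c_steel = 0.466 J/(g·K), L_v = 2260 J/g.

T_f ≈ 62.4 °C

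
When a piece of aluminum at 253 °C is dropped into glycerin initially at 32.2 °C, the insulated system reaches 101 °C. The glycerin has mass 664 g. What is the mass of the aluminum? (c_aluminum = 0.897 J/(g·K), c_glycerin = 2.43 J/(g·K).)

m ≈ 814 g

|Q_aluminum| = |Q_glycerin|:
m×0.897×(253 − 101) = 664×2.43×(101 − 32.2)
136.34 m = 111010  ⇒  m ≈ 814.2 g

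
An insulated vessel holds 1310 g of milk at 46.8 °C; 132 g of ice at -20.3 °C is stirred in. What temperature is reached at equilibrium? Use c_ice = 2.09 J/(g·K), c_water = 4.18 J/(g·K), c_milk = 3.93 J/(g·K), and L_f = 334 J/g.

T_f ≈ 33.6 °C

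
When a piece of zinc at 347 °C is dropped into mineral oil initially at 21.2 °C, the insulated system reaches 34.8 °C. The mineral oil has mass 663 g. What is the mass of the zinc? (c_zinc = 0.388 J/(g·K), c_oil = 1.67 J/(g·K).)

Heat lost by the zinc = heat gained by the oil:
m×0.388×(347 − 34.8) = 663×1.67×(34.8 − 21.2)
121.13 m = 15058  ⇒  m ≈ 124.3 g

m ≈ 124 g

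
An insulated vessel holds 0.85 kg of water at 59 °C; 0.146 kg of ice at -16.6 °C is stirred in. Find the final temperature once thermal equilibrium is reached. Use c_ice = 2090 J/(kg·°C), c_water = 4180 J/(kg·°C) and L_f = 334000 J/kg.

Taking heat into each body as positive, Σ m c ΔT = 0:
ice -16.6→0 °C: 0.146·2090·16.6 = 5065.3; melt ice: 0.146·334000 = 48764; meltwater 0→T: 0.146·4180·T = 610.28 T; water: 3553(T − 59)
4163.3 T = 209627 − 53829 = 155798
T ≈ 37.42 °C. Since T > 0 °C, the all-ice-melts assumption holds.

T_f ≈ 37.4 °C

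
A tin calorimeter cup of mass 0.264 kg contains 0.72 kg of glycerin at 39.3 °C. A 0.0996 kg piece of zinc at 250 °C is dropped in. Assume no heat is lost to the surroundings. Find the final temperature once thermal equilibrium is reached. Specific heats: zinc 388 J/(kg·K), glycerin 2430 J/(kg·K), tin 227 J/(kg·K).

T_f ≈ 43.7 °C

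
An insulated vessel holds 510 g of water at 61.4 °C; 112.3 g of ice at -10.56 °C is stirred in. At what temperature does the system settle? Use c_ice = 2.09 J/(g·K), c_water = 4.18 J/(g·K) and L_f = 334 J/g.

Energy balance with sensible and latent terms:
ice -10.56→0 °C: 112.3×2.09×10.56 = 2478.5; melt ice: 112.3×334 = 37508; warm the meltwater: 469.41 T; water cools: 510×4.18×(T − 61.4) = 2131.8(T − 61.4)
2601.2 T = 130893 − 39987 = 90906
T ≈ 34.95 °C. Since T > 0 °C, the all-ice-melts assumption holds.

T_f ≈ 34.9 °C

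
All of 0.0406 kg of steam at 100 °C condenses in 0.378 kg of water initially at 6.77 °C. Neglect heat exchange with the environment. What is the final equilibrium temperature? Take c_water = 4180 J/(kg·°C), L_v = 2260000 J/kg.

T_f ≈ 68.3 °C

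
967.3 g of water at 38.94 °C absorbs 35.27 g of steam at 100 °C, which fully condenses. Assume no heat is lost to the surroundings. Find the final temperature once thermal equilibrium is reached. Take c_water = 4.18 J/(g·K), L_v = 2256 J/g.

Sum of m c ΔT and latent-heat terms is zero:
steam→water at 100 °C releases m L_v = 35.27×2256 = 79569; condensate cools 100→T: 35.27×4.18×(T − 100) = 147.43(T − 100); original water: 4043.3(T − 38.94)
4190.7 T = 79569 + 14743 + 157447 = 251759
T ≈ 60.07 °C — below 100 °C, confirming all the steam condensed.

T_f ≈ 60.1 °C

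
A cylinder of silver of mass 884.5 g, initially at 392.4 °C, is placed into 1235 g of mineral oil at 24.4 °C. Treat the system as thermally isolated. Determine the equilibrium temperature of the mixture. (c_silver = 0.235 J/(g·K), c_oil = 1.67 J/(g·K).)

T_f ≈ 58.1 °C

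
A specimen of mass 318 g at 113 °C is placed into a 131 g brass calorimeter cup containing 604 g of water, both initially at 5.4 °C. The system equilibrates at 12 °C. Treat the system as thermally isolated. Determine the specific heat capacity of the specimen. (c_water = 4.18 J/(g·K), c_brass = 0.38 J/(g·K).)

c ≈ 0.529 J/(g·K)

Energy conservation, ΣQ = 0:
318·c·(12 − 113) + 604·4.18·(12 − 5.4) + 131·0.38·(12 − 5.4) = 0
-32118 c = -16992
c = -16992/-32118 ≈ 0.529 J/(g·K)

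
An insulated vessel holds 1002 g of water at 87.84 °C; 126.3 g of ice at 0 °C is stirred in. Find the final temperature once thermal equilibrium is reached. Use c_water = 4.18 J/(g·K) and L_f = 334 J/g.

T_f ≈ 69.1 °C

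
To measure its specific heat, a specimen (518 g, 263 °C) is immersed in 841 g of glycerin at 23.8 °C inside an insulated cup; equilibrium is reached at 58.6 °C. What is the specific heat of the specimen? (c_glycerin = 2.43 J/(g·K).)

c ≈ 0.672 J/(g·K)

Heat lost by the specimen = heat gained by the glycerin:
518·c·(263 − 58.6) = 841·2.43·(58.6 − 23.8)
105879 c = 71118  ⇒  c ≈ 0.6717 J/(g·K)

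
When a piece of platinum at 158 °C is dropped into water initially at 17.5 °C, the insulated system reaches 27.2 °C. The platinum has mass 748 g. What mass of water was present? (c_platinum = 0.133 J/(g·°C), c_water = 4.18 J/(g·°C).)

m ≈ 321 g

Taking heat into each body as positive, Σ m c ΔT = 0:
748·0.133·(27.2 − 158) + m·4.18·(27.2 − 17.5) = 0
40.55 m = 13013
m = 13013/40.55 ≈ 320.9 g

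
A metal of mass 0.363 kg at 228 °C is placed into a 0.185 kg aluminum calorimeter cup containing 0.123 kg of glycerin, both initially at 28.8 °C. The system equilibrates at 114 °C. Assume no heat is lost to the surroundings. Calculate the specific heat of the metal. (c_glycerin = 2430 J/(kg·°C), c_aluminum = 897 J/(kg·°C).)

Energy conservation, ΣQ = 0:
0.363·c·(114 − 228) + 0.123·2430·(114 − 28.8) + 0.185·897·(114 − 28.8) = 0
-41.38 c = -39604
c = -39604/-41.38 ≈ 957 J/(kg·°C)

c ≈ 957 J/(kg·°C)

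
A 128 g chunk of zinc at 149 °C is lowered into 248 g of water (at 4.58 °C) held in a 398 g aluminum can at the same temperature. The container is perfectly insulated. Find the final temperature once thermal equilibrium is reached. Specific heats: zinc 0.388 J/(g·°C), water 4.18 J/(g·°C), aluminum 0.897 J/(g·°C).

T_f ≈ 9.5 °C

T_f is the heat-capacity-weighted average of the initial temperatures:
T_f = (49.66×149 + 1036.6×4.58 + 357.01×4.58) / (49.66 + 1036.6 + 357.01)
    = 13783 / 1443.3 ≈ 9.55 °C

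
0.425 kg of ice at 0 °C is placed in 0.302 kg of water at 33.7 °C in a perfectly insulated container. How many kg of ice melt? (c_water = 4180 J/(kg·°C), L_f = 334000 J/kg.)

m_melted ≈ 0.127 kg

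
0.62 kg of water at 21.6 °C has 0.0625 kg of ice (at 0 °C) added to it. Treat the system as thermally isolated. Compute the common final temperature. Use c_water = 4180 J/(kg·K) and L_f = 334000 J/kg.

Conservation of energy gives ΣQ = 0:
fusion: m_ice L_f = 0.0625·334000 = 20875
  meltwater 0→T: 0.0625·4180·T = 261.25 T
  water: 2591.6(T − 21.6)
2852.8 T = 55979 − 20875 = 35104
T ≈ 12.30 °C. Since T > 0 °C, the all-ice-melts assumption holds.

T_f ≈ 12.3 °C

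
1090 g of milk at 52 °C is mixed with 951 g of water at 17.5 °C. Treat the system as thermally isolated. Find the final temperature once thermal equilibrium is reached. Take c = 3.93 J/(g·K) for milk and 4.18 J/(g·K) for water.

T_f ≈ 35.4 °C

Heat lost by the milk equals heat gained by the water:
1090·3.93·(52 − T) = 951·4.18·(T − 17.5)
4283.7(52 − T) = 3975.2(T − 17.5)
8258.9 T = 292318  ⇒  T ≈ 35.39 °C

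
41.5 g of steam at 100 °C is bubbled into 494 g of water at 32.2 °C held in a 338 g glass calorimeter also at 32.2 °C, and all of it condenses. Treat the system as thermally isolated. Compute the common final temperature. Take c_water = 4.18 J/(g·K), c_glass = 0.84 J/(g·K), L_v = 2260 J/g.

T_f ≈ 74.0 °C

Taking heat into each body as positive, Σ m c ΔT = 0:
condense steam: −41.5·2260 = −93790; condensate cools 100→T: 41.5·4.18·(T − 100) = 173.47(T − 100); original water: 2064.9(T − 32.2); glass cup: 338·0.84·(T − 32.2) = 283.92(T − 32.2)
2522.3 T = 93790 + 17347 + 75633 = 186770
T ≈ 74.05 °C, under the boiling point, so the assumption holds.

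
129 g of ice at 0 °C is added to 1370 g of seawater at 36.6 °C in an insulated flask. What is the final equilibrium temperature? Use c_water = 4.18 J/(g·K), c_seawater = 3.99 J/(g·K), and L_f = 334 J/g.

T_f ≈ 26.1 °C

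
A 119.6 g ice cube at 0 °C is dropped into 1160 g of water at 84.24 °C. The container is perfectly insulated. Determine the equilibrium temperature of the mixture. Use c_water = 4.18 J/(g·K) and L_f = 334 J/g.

T_f ≈ 68.9 °C

Net heat exchanged in the isolated system is zero:
melt ice: 119.6·334 = 39946; meltwater 0→T: 119.6·4.18·T = 499.93 T; water: 4848.8(T − 84.24)
5348.7 T = 408463 − 39946 = 368517
T ≈ 68.90 °C (positive, so assuming full melt was valid).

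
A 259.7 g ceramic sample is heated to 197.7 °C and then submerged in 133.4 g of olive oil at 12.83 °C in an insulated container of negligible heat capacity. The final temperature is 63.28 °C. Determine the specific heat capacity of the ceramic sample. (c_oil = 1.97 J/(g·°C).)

c ≈ 0.38 J/(g·°C)

Energy conservation, ΣQ = 0:
259.7×c×(63.28 − 197.7) + 133.4×1.97×(63.28 − 12.83) = 0
-34909 c = -13258
c = -13258/-34909 ≈ 0.3798 J/(g·°C)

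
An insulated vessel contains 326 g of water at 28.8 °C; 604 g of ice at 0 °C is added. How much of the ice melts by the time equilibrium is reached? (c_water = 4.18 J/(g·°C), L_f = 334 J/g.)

Water can give up m c ΔT = 326·4.18·28.8 = 39245 J before reaching 0 °C.
Fully melting the ice requires m_ice L_f = 604·334 = 201736 J.
Since 39245 < 201736 J, not all the ice melts; equilibrium is at 0 °C.
m_melted·334 = 39245  ⇒  m_melted ≈ 117.5 g.

m_melted ≈ 118 g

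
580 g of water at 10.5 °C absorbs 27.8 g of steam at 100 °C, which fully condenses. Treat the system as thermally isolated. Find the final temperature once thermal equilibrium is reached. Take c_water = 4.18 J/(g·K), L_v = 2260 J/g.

T_f ≈ 39.3 °C

Sum of m c ΔT and latent-heat terms is zero:
condense steam: −27.8·2260 = −62828
  condensate cools 100→T: 27.8·4.18·(T − 100) = 116.2(T − 100)
  original water: 2424.4(T − 10.5)
2540.6 T = 62828 + 11620 + 25456 = 99905
T ≈ 39.32 °C — below 100 °C, confirming all the steam condensed.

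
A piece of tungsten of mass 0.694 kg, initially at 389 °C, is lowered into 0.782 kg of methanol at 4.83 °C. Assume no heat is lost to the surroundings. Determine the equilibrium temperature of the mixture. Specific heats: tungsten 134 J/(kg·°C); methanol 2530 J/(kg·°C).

|Q_tungsten| = |Q_methanol|:
0.694·134·(389 − T) = 0.782·2530·(T − 4.83)
93(389 − T) = 1978.5(T − 4.83)
2071.5 T = 45731  ⇒  T ≈ 22.08 °C

T_f ≈ 22.1 °C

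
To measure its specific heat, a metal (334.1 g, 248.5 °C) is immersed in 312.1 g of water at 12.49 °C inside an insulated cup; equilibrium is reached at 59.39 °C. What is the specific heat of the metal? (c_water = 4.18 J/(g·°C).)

Setting the total heat transfer to zero:
334.1·c·(59.39 − 248.5) + 312.1·4.18·(59.39 − 12.49) = 0
-63182 c = -61185
c = -61185/-63182 ≈ 0.9684 J/(g·°C)

c ≈ 0.968 J/(g·°C)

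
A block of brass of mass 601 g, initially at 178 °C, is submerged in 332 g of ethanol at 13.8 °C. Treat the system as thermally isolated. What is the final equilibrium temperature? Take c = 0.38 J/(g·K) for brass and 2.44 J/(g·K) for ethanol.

T_f ≈ 49.9 °C

Conservation of energy gives ΣQ = 0:
601×0.38×(T − 178) + 332×2.44×(T − 13.8) = 0
228.38(T − 178) + 810.08(T − 13.8) = 0
(228.38 + 810.08) T = 228.38×178 + 810.08×13.8
T ≈ 49.91 °C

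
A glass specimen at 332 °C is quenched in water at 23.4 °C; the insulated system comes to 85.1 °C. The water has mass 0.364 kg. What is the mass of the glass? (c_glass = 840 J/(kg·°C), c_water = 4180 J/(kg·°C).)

Let T be the final temperature. ΣQ_i = 0:
m×840×(85.1 − 332) + 0.364×4180×(85.1 − 23.4) = 0
-207396 m = -93878
m = -93878/-207396 ≈ 0.4526 kg

m ≈ 0.453 kg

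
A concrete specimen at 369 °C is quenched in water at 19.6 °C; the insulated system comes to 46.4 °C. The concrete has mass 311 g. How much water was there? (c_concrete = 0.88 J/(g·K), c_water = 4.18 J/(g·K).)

Heat lost by the concrete = heat gained by the water:
311×0.88×(369 − 46.4) = m×4.18×(46.4 − 19.6)
112.02 m = 88289  ⇒  m ≈ 788.1 g

m ≈ 788 g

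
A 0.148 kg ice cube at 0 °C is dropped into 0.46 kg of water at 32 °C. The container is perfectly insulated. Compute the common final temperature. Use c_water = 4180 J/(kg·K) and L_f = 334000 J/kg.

T_f ≈ 4.8 °C

Conservation of energy gives ΣQ = 0:
fusion: m_ice L_f = 0.148×334000 = 49432; meltwater 0→T: 0.148×4180×T = 618.64 T; water cools: 0.46×4180×(T − 32) = 1922.8(T − 32)
2541.4 T = 61530 − 49432 = 12098
T ≈ 4.76 °C. Since T > 0 °C, the all-ice-melts assumption holds.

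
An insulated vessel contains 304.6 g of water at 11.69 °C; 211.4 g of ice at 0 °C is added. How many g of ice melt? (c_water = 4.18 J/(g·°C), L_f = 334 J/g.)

m_melted ≈ 44.6 g

Cooling the water to 0 °C releases 304.6·4.18·11.69 = 14884 J.
To melt every bit of ice: 211.4·334 = 70608 J.
Since 14884 < 70608 J, not all the ice melts; equilibrium is at 0 °C.
Mass melted = 14884/334 ≈ 44.56 g.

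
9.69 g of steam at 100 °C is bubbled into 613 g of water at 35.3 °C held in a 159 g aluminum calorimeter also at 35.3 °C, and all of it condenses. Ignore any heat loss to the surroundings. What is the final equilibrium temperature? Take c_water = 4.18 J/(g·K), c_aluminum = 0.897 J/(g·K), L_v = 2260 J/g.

Energy conservation, ΣQ = 0:
condense steam: −9.69·2260 = −21899
  condensed water 100 °C→T: 40.5(T − 100)
  original water: 2562.3(T − 35.3)
  aluminum cup: 159·0.897·(T − 35.3) = 142.62(T − 35.3)
2745.5 T = 21899 + 4050.4 + 95485 = 121435
T ≈ 44.23 °C (< 100 °C, so full condensation is consistent).

T_f ≈ 44.2 °C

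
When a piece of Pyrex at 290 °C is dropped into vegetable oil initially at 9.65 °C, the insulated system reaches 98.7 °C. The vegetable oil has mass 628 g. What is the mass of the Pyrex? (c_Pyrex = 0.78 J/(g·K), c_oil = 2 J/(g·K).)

Net heat exchanged in the isolated system is zero:
m·0.78·(98.7 − 290) + 628·2·(98.7 − 9.65) = 0
-149.21 m = -111847
m = -111847/-149.21 ≈ 749.6 g

m ≈ 750 g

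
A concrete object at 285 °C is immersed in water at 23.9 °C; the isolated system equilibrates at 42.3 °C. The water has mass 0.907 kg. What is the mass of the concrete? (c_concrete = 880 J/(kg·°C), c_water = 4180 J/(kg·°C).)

m ≈ 0.327 kg

Heat lost by the concrete = heat gained by the water:
m×880×(285 − 42.3) = 0.907×4180×(42.3 − 23.9)
213576 m = 69759  ⇒  m ≈ 0.3266 kg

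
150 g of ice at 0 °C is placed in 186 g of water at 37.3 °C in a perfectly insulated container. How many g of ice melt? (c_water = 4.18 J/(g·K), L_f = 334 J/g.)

Cooling the water to 0 °C releases 186×4.18×37.3 = 29000 J.
To melt every bit of ice: 150×334 = 50100 J.
Since 29000 < 50100 J, not all the ice melts; equilibrium is at 0 °C.
m_melt = 29000 / L_f = 86.83 g.

m_melted ≈ 86.8 g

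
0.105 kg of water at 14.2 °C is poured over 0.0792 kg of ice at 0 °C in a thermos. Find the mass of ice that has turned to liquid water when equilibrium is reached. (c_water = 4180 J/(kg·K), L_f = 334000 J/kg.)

m_melted ≈ 0.0187 kg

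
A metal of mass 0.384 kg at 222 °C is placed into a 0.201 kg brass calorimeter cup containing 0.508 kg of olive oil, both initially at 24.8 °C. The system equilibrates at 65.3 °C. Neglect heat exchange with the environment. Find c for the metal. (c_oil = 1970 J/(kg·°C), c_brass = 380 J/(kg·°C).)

c ≈ 725 J/(kg·°C)

Conservation of energy gives ΣQ = 0:
0.384·c·(65.3 − 222) + 0.508·1970·(65.3 − 24.8) + 0.201·380·(65.3 − 24.8) = 0
-60.17 c = -43624
c = -43624/-60.17 ≈ 725 J/(kg·°C)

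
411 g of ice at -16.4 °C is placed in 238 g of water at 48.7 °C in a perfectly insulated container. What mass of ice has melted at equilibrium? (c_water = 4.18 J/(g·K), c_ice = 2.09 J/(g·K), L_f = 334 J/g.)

Heat available from the water dropping to 0 °C: 238·4.18·48.7 = 48449 J.
Warming the ice to 0 °C takes 411·2.09·16.4 = 14087 J, leaving 34361 J for melting.
To melt every bit of ice: 411·334 = 137274 J.
Since 34361 < 137274 J, not all the ice melts; equilibrium is at 0 °C.
m_melted·334 = 34361  ⇒  m_melted ≈ 102.9 g.

m_melted ≈ 103 g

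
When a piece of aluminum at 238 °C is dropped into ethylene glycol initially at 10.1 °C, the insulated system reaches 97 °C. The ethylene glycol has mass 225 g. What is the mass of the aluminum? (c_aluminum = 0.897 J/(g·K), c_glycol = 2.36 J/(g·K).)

Heat lost by the aluminum = heat gained by the glycol:
m×0.897×(238 − 97) = 225×2.36×(97 − 10.1)
126.48 m = 46144  ⇒  m ≈ 364.8 g

m ≈ 365 g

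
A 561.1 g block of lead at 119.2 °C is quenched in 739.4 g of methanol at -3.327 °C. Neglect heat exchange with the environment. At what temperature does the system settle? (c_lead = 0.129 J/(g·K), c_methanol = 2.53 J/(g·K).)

Taking heat into each body as positive, Σ m c ΔT = 0:
561.1*0.129*(T − 119.2) + 739.4*2.53*(T − (-3.327)) = 0
72.38(T − 119.2) + 1870.7(T − (-3.327)) = 0
(72.38 + 1870.7) T = 72.38*119.2 + 1870.7*(-3.327)
T = 2404.2/1943.1 ≈ 1.24 °C

T_f ≈ 1.2 °C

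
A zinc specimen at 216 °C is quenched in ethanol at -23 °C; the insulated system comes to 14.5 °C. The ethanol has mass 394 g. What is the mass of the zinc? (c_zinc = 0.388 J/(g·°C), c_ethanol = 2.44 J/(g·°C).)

Taking heat into each body as positive, Σ m c ΔT = 0:
m·0.388·(14.5 − 216) + 394·2.44·(14.5 − (-23)) = 0
-78.18 m = -36051
m = -36051/-78.18 ≈ 461.1 g

m ≈ 461 g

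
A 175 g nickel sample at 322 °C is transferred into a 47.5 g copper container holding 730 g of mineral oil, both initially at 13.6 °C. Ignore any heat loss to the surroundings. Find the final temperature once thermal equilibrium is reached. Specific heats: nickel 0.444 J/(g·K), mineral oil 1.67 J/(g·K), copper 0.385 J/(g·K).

With ΣQ=0 the equilibrium temperature is the m·c-weighted mean:
T_f = (77.7·322 + 1219.1·13.6 + 18.29·13.6) / (77.7 + 1219.1 + 18.29)
    = 41848 / 1315.1 ≈ 31.82 °C

T_f ≈ 31.8 °C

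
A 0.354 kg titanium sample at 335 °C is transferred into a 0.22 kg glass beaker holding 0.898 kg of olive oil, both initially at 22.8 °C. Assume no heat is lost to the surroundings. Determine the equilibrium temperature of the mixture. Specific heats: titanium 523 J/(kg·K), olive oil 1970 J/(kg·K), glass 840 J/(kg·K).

Net heat exchanged in the isolated system is zero:
0.354*523*(T − 335) + 0.898*1970*(T − 22.8) + 0.22*840*(T − 22.8) = 0
185.14(T − 335) + 1769.1(T − 22.8) + 184.8(T − 22.8) = 0
(185.14 + 1769.1 + 184.8) T = 185.14*335 + 1769.1*22.8 + 184.8*22.8
T = 106571 / 2139 = 49.8 °C

T_f ≈ 49.8 °C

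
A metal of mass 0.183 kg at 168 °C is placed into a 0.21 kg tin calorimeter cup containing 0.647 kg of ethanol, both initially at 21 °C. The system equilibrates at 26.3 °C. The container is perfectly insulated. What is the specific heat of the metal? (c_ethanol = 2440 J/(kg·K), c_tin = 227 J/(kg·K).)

c ≈ 332 J/(kg·K)

Heat gained plus heat lost sum to zero:
0.183×c×(26.3 − 168) + 0.647×2440×(26.3 − 21) + 0.21×227×(26.3 − 21) = 0
-25.93 c = -8619.7
c = -8619.7/-25.93 ≈ 332.4 J/(kg·K)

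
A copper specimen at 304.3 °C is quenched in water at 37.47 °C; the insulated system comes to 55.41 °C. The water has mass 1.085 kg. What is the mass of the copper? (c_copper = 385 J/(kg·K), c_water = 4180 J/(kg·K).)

Heat lost by the copper = heat gained by the water:
m·385·(304.3 − 55.41) = 1.085·4180·(55.41 − 37.47)
95823 m = 81363  ⇒  m ≈ 0.8491 kg

m ≈ 0.849 kg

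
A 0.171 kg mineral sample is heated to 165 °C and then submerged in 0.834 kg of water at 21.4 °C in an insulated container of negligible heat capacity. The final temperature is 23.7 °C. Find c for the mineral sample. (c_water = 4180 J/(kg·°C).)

m_s c (T_s − T_f) = m_water c_water (T_f − T_0):
0.171×c×(165 − 23.7) = 0.834×4180×(23.7 − 21.4)
24.16 c = 8018.1  ⇒  c ≈ 331.8 J/(kg·°C)

c ≈ 332 J/(kg·°C)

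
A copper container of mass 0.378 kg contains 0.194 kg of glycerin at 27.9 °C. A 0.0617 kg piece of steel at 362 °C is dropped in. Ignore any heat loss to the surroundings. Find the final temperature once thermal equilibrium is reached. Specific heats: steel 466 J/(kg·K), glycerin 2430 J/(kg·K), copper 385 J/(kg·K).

With ΣQ=0 the equilibrium temperature is the m·c-weighted mean:
T_f = (28.75×362 + 471.42×27.9 + 145.53×27.9) / (28.75 + 471.42 + 145.53)
    = 27621 / 645.7 ≈ 42.78 °C

T_f ≈ 42.8 °C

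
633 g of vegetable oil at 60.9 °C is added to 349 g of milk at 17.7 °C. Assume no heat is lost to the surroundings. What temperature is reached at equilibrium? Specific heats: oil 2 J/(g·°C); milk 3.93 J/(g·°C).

T_f ≈ 38.4 °C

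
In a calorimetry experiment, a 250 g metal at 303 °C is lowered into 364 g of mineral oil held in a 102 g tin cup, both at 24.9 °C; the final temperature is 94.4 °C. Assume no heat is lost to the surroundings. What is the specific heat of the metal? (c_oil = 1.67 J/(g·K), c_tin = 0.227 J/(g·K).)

c ≈ 0.841 J/(g·K)

Energy conservation, ΣQ = 0:
250·c·(94.4 − 303) + 364·1.67·(94.4 − 24.9) + 102·0.227·(94.4 − 24.9) = 0
-52150 c = -43857
c = -43857/-52150 ≈ 0.841 J/(g·K)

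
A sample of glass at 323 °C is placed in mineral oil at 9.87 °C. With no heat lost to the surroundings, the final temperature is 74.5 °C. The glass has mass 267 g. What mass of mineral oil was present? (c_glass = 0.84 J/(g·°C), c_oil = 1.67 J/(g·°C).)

m ≈ 516 g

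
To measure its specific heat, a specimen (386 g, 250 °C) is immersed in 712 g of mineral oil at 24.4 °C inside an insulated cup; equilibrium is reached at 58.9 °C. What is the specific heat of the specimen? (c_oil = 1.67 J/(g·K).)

Heat lost by the specimen = heat gained by the oil:
386·c·(250 − 58.9) = 712·1.67·(58.9 − 24.4)
73765 c = 41022  ⇒  c ≈ 0.5561 J/(g·K)

c ≈ 0.556 J/(g·K)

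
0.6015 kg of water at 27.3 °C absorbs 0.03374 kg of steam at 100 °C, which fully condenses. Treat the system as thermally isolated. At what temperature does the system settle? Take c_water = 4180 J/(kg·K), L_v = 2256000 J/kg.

T_f ≈ 59.8 °C

Energy conservation, ΣQ = 0:
latent heat released on condensation: 0.03374·2256000 = 76117; condensate cools 100→T: 0.03374·4180·(T − 100) = 141.03(T − 100); original water: 2514.3(T − 27.3)
2655.3 T = 76117 + 14103 + 68640 = 158860
T ≈ 59.83 °C, under the boiling point, so the assumption holds.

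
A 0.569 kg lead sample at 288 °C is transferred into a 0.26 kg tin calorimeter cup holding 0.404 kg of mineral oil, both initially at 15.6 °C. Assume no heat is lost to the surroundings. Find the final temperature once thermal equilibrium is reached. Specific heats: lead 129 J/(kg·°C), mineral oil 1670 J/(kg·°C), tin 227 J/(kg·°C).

T_f ≈ 40.4 °C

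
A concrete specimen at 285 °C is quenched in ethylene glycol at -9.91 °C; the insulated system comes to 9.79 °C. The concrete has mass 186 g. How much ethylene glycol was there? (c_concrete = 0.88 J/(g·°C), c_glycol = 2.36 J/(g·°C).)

m ≈ 969 g

|Q_concrete| = |Q_glycol|:
186×0.88×(285 − 9.79) = m×2.36×(9.79 − (-9.91))
46.49 m = 45046  ⇒  m ≈ 968.9 g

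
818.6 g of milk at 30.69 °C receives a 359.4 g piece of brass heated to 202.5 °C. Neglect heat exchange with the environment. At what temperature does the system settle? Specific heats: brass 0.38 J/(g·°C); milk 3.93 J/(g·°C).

T_f ≈ 37.7 °C

Taking heat into each body as positive, Σ m c ΔT = 0:
359.4·0.38·(T − 202.5) + 818.6·3.93·(T − 30.69) = 0
136.57(T − 202.5) + 3217.1(T − 30.69) = 0
3353.7 T = 126389
T = 126389/3353.7 ≈ 37.69 °C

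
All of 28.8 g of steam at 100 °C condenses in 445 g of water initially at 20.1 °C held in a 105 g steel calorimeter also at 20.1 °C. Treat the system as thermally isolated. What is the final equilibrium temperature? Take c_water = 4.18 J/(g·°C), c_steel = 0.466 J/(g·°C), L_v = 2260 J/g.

Conservation of energy gives ΣQ = 0:
latent heat released on condensation: 28.8×2260 = 65088
  condensed water 100 °C→T: 120.38(T − 100)
  original water: 1860.1(T − 20.1)
  cup: 48.93(T − 20.1)
2029.4 T = 65088 + 12038 + 38372 = 115498
T ≈ 56.91 °C — below 100 °C, confirming all the steam condensed.

T_f ≈ 56.9 °C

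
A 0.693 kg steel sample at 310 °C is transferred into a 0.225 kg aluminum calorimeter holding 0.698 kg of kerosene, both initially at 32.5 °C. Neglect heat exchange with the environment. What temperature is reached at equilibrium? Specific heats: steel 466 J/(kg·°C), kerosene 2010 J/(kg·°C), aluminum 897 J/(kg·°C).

T_f ≈ 79.0 °C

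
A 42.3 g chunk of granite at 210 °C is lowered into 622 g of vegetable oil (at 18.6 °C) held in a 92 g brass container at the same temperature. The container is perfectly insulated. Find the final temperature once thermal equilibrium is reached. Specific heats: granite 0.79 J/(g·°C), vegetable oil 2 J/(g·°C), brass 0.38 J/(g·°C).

T_f = Σ m_i c_i T_i / Σ m_i c_i:
T_f = (33.42×210 + 1244×18.6 + 34.96×18.6) / (33.42 + 1244 + 34.96)
    = 30806 / 1312.4 ≈ 23.47 °C

T_f ≈ 23.5 °C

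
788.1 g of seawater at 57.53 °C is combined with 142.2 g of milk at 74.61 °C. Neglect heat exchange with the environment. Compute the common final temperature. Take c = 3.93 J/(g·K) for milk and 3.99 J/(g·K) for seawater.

Conservation of energy gives ΣQ = 0:
142.2·3.93·(T − 74.61) + 788.1·3.99·(T − 57.53) = 0
558.85(T − 74.61) + 3144.5(T − 57.53) = 0
(558.85 + 3144.5) T = 558.85·74.61 + 3144.5·57.53
T = 222600 / 3703.4 = 60.1 °C

T_f ≈ 60.1 °C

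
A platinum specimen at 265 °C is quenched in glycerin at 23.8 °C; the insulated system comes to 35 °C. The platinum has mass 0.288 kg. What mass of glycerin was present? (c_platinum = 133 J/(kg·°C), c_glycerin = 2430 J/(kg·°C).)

Heat lost by the platinum = heat gained by the glycerin:
0.288·133·(265 − 35) = m·2430·(35 − 23.8)
27216 m = 8809.9  ⇒  m ≈ 0.3237 kg

m ≈ 0.324 kg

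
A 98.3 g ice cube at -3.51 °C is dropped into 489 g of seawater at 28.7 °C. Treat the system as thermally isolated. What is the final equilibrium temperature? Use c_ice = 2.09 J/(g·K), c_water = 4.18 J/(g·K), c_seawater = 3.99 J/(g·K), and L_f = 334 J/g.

T_f ≈ 9.5 °C

Sum of m c ΔT and latent-heat terms is zero:
warm ice to 0 °C: 98.3×2.09×(0 − (-3.51)) = 721.12; melt ice: 98.3×334 = 32832; warm the meltwater: 410.89 T; seawater cools: 489×3.99×(T − 28.7) = 1951.1(T − 28.7)
2362 T = 55997 − 33553 = 22444
T ≈ 9.50 °C — above 0 °C, consistent with complete melting.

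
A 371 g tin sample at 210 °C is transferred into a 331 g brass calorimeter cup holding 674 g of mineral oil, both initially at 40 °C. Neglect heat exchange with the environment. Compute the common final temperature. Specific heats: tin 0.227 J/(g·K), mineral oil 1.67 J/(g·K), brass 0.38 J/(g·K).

With ΣQ=0 the equilibrium temperature is the m·c-weighted mean:
T_f = (84.22·210 + 1125.6·40 + 125.78·40) / (84.22 + 1125.6 + 125.78)
    = 67740 / 1335.6 ≈ 50.72 °C

T_f ≈ 50.7 °C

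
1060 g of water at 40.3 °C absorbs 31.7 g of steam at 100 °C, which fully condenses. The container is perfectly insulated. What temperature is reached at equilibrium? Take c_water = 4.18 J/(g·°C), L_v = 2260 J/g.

T_f ≈ 57.7 °C

Conservation of energy gives ΣQ = 0:
steam→water at 100 °C releases m L_v = 31.7·2260 = 71642; condensed water 100 °C→T: 132.51(T − 100); original water: 4430.8(T − 40.3)
4563.3 T = 71642 + 13251 + 178561 = 263454
T ≈ 57.73 °C, under the boiling point, so the assumption holds.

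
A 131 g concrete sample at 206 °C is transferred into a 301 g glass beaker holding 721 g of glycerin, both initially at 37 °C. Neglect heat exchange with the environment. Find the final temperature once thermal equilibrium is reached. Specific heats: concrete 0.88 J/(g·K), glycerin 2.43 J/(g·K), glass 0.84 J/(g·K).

Heat gained plus heat lost sum to zero:
131·0.88·(T − 206) + 721·2.43·(T − 37) + 301·0.84·(T − 37) = 0
115.28(T − 206) + 1752(T − 37) + 252.84(T − 37) = 0
(115.28 + 1752 + 252.84) T = 115.28·206 + 1752·37 + 252.84·37
T = 97928 / 2120.2 = 46.2 °C

T_f ≈ 46.2 °C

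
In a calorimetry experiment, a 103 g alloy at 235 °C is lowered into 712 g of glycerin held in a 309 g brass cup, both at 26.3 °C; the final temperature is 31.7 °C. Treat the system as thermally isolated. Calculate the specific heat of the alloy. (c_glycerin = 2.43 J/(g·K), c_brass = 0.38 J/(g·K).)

c ≈ 0.476 J/(g·K)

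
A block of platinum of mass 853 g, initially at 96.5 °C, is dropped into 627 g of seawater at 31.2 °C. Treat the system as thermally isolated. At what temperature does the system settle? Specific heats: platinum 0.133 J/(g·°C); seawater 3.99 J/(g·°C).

T_f ≈ 34.0 °C

Setting the total heat transfer to zero:
853×0.133×(T − 96.5) + 627×3.99×(T − 31.2) = 0
2615.2 T = 89002
T = 89002/2615.2 ≈ 34.03 °C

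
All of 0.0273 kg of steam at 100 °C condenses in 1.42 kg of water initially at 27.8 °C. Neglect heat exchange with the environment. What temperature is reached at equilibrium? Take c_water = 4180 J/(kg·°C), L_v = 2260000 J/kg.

T_f ≈ 39.4 °C

Energy conservation, ΣQ = 0:
steam→water at 100 °C releases m L_v = 0.0273×2260000 = 61698; condensate cools 100→T: 0.0273×4180×(T − 100) = 114.11(T − 100); water warms: 1.42×4180×(T − 27.8) = 5935.6(T − 27.8)
6049.7 T = 61698 + 11411 + 165010 = 238119
T ≈ 39.36 °C (< 100 °C, so full condensation is consistent).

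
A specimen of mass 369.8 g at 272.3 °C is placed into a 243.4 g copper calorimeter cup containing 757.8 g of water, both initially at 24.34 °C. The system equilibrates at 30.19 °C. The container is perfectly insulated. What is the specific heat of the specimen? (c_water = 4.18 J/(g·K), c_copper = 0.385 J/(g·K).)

c ≈ 0.213 J/(g·K)

Taking heat into each body as positive, Σ m c ΔT = 0:
369.8×c×(30.19 − 272.3) + 757.8×4.18×(30.19 − 24.34) + 243.4×0.385×(30.19 − 24.34) = 0
-89532 c = -19079
c = -19079/-89532 ≈ 0.2131 J/(g·K)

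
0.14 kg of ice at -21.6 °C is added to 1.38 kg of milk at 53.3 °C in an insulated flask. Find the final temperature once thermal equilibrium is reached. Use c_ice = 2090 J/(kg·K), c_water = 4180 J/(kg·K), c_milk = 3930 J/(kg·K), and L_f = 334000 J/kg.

T_f ≈ 39.3 °C

Let T be the final temperature. ΣQ_i = 0:
warm ice to 0 °C: 0.14×2090×(0 − (-21.6)) = 6320.2
  latent heat to melt: 0.14×334000 = 46760
  warm the meltwater: 585.2 T
  milk cools: 1.38×3930×(T − 53.3) = 5423.4(T − 53.3)
6008.6 T = 289067 − 53080 = 235987
T ≈ 39.27 °C — above 0 °C, consistent with complete melting.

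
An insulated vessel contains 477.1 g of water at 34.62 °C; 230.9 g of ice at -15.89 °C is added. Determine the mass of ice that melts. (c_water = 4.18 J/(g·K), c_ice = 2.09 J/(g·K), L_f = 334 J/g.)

m_melted ≈ 184 g

Heat available from the water dropping to 0 °C: 477.1×4.18×34.62 = 69042 J.
Of that, 230.9×2.09×15.89 = 7668.2 J goes to bring the ice to 0 °C, leaving 61374 J.
Fully melting the ice requires m_ice L_f = 230.9×334 = 77121 J.
61374 J < 77121 J, so only part of the ice melts and the system sits at 0 °C.
Mass melted = 61374/334 ≈ 183.8 g.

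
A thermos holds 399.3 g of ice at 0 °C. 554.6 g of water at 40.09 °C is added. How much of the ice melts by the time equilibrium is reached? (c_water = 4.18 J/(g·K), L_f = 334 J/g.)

Heat available from the water dropping to 0 °C: 554.6×4.18×40.09 = 92938 J.
Fully melting the ice requires m_ice L_f = 399.3×334 = 133366 J.
Since 92938 < 133366 J, not all the ice melts; equilibrium is at 0 °C.
Mass melted = 92938/334 ≈ 278.3 g.

m_melted ≈ 278 g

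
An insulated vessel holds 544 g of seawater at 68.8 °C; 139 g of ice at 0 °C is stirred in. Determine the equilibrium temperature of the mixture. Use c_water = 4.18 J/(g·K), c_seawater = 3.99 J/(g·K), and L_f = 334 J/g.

T_f ≈ 37.4 °C

Energy conservation, ΣQ = 0:
fusion: m_ice L_f = 139·334 = 46426; warm the meltwater: 581.02 T; seawater cools: 544·3.99·(T − 68.8) = 2170.6(T − 68.8)
2751.6 T = 149335 − 46426 = 102909
T ≈ 37.40 °C (positive, so assuming full melt was valid).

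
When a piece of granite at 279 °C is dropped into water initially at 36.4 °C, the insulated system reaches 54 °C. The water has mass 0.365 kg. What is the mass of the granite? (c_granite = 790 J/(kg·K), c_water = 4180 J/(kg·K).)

m ≈ 0.151 kg

Setting the total heat transfer to zero:
m·790·(54 − 279) + 0.365·4180·(54 − 36.4) = 0
-177750 m = -26852
m = -26852/-177750 ≈ 0.1511 kg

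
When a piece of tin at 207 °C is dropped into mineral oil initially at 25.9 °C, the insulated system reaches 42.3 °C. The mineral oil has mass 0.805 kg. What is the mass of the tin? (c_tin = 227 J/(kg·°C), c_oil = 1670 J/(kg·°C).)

|Q_tin| = |Q_oil|:
m·227·(207 − 42.3) = 0.805·1670·(42.3 − 25.9)
37387 m = 22047  ⇒  m ≈ 0.5897 kg

m ≈ 0.59 kg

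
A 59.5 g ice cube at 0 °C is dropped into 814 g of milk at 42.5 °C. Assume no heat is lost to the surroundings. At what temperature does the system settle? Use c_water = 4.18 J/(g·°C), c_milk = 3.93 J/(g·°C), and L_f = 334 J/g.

Heat gained plus heat lost sum to zero:
fusion: m_ice L_f = 59.5·334 = 19873; warm the meltwater: 248.71 T; milk: 3199(T − 42.5)
3447.7 T = 135958 − 19873 = 116085
T ≈ 33.67 °C (positive, so assuming full melt was valid).

T_f ≈ 33.7 °C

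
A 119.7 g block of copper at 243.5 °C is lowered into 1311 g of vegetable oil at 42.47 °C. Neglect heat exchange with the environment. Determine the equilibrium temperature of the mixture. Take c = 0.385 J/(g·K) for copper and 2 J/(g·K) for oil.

T_f ≈ 45.9 °C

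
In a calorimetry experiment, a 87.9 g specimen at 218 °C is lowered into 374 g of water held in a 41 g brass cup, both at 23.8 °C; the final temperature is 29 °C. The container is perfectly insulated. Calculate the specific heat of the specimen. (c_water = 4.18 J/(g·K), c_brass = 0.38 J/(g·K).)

Conservation of energy gives ΣQ = 0:
87.9·c·(29 − 218) + 374·4.18·(29 − 23.8) + 41·0.38·(29 − 23.8) = 0
-16613 c = -8210.3
c = -8210.3/-16613 ≈ 0.4942 J/(g·K)

c ≈ 0.494 J/(g·K)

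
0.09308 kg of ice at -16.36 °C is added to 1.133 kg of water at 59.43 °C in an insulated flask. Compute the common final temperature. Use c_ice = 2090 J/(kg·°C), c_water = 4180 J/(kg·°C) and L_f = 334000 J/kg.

Heat gained plus heat lost sum to zero:
ice -16.36→0 °C: 0.09308×2090×16.36 = 3182.6; melt ice: 0.09308×334000 = 31089; meltwater 0→T: 0.09308×4180×T = 389.07 T; water cools: 1.133×4180×(T − 59.43) = 4735.9(T − 59.43)
5125 T = 281457 − 34271 = 247186
T ≈ 48.23 °C. Since T > 0 °C, the all-ice-melts assumption holds.

T_f ≈ 48.2 °C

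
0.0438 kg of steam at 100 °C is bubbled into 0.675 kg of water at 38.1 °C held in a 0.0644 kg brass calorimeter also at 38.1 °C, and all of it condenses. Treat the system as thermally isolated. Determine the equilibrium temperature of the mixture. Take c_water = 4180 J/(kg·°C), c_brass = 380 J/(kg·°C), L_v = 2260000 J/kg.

T_f ≈ 74.5 °C

Conservation of energy gives ΣQ = 0:
condense steam: −0.0438·2260000 = −98988
  condensed water 100 °C→T: 183.08(T − 100)
  water warms: 0.675·4180·(T − 38.1) = 2821.5(T − 38.1)
  cup: 24.47(T − 38.1)
3029.1 T = 98988 + 18308 + 108432 = 225728
T ≈ 74.52 °C, under the boiling point, so the assumption holds.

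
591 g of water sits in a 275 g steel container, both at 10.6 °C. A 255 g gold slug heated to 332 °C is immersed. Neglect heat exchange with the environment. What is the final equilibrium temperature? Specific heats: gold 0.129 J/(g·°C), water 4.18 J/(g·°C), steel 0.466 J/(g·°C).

T_f = Σ m_i c_i T_i / Σ m_i c_i:
T_f = (32.9*332 + 2470.4*10.6 + 128.15*10.6) / (32.9 + 2470.4 + 128.15)
    = 38466 / 2631.4 ≈ 14.62 °C

T_f ≈ 14.6 °C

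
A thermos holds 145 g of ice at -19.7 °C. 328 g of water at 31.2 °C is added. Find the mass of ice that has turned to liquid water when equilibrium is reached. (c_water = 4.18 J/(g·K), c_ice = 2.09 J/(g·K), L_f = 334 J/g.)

m_melted ≈ 110 g

Water can give up m c ΔT = 328·4.18·31.2 = 42776 J before reaching 0 °C.
Of that, 145·2.09·19.7 = 5970.1 J goes to bring the ice to 0 °C, leaving 36806 J.
To melt every bit of ice: 145·334 = 48430 J.
Since 36806 < 48430 J, not all the ice melts; equilibrium is at 0 °C.
Mass melted = 36806/334 ≈ 110.2 g.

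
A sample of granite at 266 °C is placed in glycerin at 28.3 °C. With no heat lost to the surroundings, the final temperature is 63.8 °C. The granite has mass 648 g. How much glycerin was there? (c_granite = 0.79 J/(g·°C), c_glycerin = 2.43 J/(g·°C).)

m ≈ 1200 g

Net heat exchanged in the isolated system is zero:
648·0.79·(63.8 − 266) + m·2.43·(63.8 − 28.3) = 0
86.27 m = 103510
m = 103510/86.27 ≈ 1200 g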